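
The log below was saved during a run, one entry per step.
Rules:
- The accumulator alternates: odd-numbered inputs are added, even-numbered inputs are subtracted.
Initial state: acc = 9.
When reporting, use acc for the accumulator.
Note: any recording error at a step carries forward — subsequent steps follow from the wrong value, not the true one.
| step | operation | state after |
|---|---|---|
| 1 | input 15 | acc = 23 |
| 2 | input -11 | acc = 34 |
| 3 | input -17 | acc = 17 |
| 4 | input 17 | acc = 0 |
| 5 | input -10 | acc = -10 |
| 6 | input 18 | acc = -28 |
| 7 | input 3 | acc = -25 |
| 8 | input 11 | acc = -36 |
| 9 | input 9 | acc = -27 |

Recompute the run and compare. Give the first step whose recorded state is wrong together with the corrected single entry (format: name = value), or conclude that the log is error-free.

Recomputing the run from the initial state:
step 1: acc = 24
step 2: acc = 35
step 3: acc = 18
step 4: acc = 1
step 5: acc = -9
step 6: acc = -27
step 7: acc = -24
step 8: acc = -35
step 9: acc = -26
The first disagreement with the log is at step 1, where the value should be acc = 24.

step 1, acc = 24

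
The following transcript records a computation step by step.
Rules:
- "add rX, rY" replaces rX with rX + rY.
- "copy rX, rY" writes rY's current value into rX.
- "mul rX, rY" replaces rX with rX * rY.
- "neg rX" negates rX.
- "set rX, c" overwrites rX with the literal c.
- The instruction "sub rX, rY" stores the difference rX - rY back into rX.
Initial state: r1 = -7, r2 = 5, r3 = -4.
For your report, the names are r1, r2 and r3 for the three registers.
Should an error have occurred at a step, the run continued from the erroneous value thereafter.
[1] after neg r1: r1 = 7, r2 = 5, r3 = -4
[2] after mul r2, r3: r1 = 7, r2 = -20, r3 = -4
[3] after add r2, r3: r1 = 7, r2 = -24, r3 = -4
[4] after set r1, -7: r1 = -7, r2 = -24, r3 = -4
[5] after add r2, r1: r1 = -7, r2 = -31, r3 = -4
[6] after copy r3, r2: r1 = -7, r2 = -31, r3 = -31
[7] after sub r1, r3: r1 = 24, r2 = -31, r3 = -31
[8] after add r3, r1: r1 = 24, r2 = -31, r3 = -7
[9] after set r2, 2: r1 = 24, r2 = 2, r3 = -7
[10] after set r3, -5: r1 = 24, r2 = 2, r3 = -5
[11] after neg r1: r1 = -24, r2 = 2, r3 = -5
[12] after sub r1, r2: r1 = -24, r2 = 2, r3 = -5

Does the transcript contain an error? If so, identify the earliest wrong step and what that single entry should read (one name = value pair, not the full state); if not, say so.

1. r1 = -(-7) = 7 (exactly as logged)
2. r2 = 5 * -4 = -20 (no discrepancy)
3. r2 = -20 + -4 = -24 (checks out)
4. r1 = -7 (verified)
5. r2 = -24 + -7 = -31 (in agreement)
6. r3 = -31 (confirmed correct)
7. r1 = -7 - -31 = 24 (consistent with the transcript)
8. r3 = -31 + 24 = -7 (checks out)
9. r2 = 2 (same as recorded)
10. r3 = -5 (agrees with the transcript)
11. r1 = -(24) = -24 (matches)
12. r1 = -24 - 2 = -26 (the recorded entry deviates here)
So the first discrepancy is step 12, where the right value is r1 = -26.

step 12, r1 = -26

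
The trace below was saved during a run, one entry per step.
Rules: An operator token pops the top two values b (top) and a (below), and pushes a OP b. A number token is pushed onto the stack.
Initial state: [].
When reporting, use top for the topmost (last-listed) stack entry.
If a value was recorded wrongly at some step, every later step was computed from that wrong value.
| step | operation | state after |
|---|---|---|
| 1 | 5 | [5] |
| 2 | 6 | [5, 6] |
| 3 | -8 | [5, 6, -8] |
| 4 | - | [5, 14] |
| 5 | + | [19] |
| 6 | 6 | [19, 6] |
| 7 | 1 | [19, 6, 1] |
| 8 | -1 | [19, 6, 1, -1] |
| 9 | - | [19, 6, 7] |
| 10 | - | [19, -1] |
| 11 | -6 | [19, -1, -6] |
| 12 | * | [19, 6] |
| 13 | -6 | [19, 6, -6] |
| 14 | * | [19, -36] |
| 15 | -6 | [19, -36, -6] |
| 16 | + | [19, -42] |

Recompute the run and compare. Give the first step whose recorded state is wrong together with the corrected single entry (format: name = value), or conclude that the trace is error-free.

Step 1: push 5: top = 5 — consistent with the trace.
Step 2: push 6: top = 6 — same as recorded.
Step 3: push -8: top = -8 — in agreement.
Step 4: 6 - -8 = 14 — same as recorded.
Step 5: 5 + 14 = 19 — exactly as logged.
Step 6: push 6: top = 6 — in agreement.
Step 7: push 1: top = 1 — matches.
Step 8: push -1: top = -1 — in agreement.
Step 9: 1 - -1 = 2 — first mismatch against the trace.
The earliest wrong entry is at step 9: it should read top = 2.

step 9, top = 2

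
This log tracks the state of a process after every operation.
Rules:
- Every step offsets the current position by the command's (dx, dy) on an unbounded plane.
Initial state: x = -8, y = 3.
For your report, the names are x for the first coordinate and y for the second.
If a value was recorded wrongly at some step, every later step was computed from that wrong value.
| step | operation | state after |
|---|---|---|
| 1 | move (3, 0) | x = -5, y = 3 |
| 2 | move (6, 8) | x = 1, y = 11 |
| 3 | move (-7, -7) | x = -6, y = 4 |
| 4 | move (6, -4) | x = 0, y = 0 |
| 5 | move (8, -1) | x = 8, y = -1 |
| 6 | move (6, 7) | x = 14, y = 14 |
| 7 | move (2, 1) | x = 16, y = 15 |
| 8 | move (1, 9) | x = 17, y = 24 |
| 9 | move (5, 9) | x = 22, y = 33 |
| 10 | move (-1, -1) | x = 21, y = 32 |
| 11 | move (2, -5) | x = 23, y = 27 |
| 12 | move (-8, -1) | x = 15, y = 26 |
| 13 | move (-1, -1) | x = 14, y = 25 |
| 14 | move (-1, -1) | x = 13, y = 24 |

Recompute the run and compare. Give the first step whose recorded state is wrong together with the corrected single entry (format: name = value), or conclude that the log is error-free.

Step 1: x = -8 + (3) = -5, y = 3 + (0) = 3 — exactly as logged.
Step 2: x = -5 + (6) = 1, y = 3 + (8) = 11 — matches.
Step 3: x = 1 + (-7) = -6, y = 11 + (-7) = 4 — agrees with the log.
Step 4: x = -6 + (6) = 0, y = 4 + (-4) = 0 — matches.
Step 5: x = 0 + (8) = 8, y = 0 + (-1) = -1 — confirmed correct.
Step 6: x = 8 + (6) = 14, y = -1 + (7) = 6 — the log has a different value.
That makes step 6 the first incorrect line — y = 6 is what it should show.

step 6, y = 6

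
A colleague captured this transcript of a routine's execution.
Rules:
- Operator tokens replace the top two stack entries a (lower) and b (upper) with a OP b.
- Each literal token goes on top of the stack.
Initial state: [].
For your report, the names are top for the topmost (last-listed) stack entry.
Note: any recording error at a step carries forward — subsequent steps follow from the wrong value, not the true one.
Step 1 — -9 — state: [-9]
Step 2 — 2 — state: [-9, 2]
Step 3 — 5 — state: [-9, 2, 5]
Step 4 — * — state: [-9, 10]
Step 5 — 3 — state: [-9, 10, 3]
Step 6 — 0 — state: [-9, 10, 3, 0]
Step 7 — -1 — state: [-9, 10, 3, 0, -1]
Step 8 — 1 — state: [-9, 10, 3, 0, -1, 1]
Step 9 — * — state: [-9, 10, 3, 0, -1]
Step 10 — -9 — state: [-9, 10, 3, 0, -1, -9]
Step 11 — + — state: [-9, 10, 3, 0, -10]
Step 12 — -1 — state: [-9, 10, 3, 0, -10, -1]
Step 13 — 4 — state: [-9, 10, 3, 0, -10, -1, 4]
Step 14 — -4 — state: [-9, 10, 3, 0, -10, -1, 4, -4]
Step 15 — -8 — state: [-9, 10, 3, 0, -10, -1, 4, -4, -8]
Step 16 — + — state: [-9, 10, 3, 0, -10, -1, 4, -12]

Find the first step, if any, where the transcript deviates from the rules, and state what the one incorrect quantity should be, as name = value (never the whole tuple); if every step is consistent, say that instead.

no error

Recomputing the run from the initial state:
step 1: [-9]
step 2: [-9, 2]
step 3: [-9, 2, 5]
step 4: [-9, 10]
step 5: [-9, 10, 3]
step 6: [-9, 10, 3, 0]
step 7: [-9, 10, 3, 0, -1]
step 8: [-9, 10, 3, 0, -1, 1]
step 9: [-9, 10, 3, 0, -1]
step 10: [-9, 10, 3, 0, -1, -9]
step 11: [-9, 10, 3, 0, -10]
step 12: [-9, 10, 3, 0, -10, -1]
step 13: [-9, 10, 3, 0, -10, -1, 4]
step 14: [-9, 10, 3, 0, -10, -1, 4, -4]
step 15: [-9, 10, 3, 0, -10, -1, 4, -4, -8]
step 16: [-9, 10, 3, 0, -10, -1, 4, -12]
This matches the transcript at every step.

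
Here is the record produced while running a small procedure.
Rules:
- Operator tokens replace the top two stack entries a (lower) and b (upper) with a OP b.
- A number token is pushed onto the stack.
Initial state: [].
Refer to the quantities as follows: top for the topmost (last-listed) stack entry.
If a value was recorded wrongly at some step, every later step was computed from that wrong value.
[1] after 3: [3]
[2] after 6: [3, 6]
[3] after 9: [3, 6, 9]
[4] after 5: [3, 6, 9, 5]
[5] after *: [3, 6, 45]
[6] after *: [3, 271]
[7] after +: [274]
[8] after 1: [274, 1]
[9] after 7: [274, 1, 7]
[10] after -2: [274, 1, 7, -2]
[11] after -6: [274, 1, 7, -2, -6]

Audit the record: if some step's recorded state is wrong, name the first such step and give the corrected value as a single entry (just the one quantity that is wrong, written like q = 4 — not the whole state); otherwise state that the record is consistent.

step 6, top = 270

Recomputing the run from the initial state:
step 1: [3]
step 2: [3, 6]
step 3: [3, 6, 9]
step 4: [3, 6, 9, 5]
step 5: [3, 6, 45]
step 6: [3, 270]
step 7: [273]
step 8: [273, 1]
step 9: [273, 1, 7]
step 10: [273, 1, 7, -2]
step 11: [273, 1, 7, -2, -6]
The first disagreement with the record is at step 6, where the value should be top = 270.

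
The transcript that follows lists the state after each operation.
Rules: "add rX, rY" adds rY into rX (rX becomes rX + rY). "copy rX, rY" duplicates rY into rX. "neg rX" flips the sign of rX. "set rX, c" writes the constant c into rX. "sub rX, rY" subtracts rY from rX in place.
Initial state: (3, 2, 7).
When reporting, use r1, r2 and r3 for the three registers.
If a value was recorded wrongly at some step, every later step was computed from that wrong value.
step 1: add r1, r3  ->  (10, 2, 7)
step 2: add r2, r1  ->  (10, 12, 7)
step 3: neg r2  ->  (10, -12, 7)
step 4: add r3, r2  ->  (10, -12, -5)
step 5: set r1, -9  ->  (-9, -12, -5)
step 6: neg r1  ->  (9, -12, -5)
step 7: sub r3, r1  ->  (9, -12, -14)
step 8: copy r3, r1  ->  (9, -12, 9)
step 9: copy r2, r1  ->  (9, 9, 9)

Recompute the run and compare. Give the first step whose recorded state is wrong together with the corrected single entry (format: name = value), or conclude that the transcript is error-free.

Recomputing the run from the initial state:
step 1: r1 = 10, r2 = 2, r3 = 7
step 2: r1 = 10, r2 = 12, r3 = 7
step 3: r1 = 10, r2 = -12, r3 = 7
step 4: r1 = 10, r2 = -12, r3 = -5
step 5: r1 = -9, r2 = -12, r3 = -5
step 6: r1 = 9, r2 = -12, r3 = -5
step 7: r1 = 9, r2 = -12, r3 = -14
step 8: r1 = 9, r2 = -12, r3 = 9
step 9: r1 = 9, r2 = 9, r3 = 9
This matches the transcript at every step.

no error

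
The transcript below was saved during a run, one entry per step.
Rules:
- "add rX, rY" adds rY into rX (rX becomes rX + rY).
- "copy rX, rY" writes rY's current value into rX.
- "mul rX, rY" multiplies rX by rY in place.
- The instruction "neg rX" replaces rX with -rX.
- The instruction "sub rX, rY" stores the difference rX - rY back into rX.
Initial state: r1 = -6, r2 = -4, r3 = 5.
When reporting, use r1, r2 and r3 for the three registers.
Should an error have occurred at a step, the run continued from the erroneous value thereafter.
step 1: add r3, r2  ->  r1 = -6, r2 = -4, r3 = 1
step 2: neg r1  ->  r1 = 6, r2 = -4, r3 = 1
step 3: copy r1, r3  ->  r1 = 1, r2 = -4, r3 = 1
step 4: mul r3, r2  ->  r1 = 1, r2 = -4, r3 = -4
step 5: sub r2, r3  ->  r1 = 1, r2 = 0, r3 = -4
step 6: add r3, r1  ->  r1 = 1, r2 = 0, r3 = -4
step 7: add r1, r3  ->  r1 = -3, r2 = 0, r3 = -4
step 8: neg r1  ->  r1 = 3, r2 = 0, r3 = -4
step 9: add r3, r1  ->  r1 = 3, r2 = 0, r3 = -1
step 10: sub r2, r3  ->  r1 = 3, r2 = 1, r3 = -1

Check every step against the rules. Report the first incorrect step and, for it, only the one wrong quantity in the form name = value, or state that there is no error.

step 6, r3 = -3

Recomputing the run from the initial state:
step 1: r1 = -6, r2 = -4, r3 = 1
step 2: r1 = 6, r2 = -4, r3 = 1
step 3: r1 = 1, r2 = -4, r3 = 1
step 4: r1 = 1, r2 = -4, r3 = -4
step 5: r1 = 1, r2 = 0, r3 = -4
step 6: r1 = 1, r2 = 0, r3 = -3
step 7: r1 = -2, r2 = 0, r3 = -3
step 8: r1 = 2, r2 = 0, r3 = -3
step 9: r1 = 2, r2 = 0, r3 = -1
step 10: r1 = 2, r2 = 1, r3 = -1
The first disagreement with the transcript is at step 6, where the value should be r3 = -3.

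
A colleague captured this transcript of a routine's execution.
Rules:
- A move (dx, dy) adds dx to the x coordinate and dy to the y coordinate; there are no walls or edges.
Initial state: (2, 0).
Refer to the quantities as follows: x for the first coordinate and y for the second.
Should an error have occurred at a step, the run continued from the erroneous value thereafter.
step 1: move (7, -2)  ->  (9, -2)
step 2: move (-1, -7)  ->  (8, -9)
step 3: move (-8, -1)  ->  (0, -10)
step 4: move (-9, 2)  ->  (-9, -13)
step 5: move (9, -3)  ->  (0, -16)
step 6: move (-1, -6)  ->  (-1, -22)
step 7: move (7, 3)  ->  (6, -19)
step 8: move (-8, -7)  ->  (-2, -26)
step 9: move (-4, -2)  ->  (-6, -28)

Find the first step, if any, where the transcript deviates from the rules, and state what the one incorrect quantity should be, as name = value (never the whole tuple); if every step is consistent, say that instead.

Step 1: x = 2 + (7) = 9, y = 0 + (-2) = -2 — matches.
Step 2: x = 9 + (-1) = 8, y = -2 + (-7) = -9 — consistent with the transcript.
Step 3: x = 8 + (-8) = 0, y = -9 + (-1) = -10 — same as recorded.
Step 4: x = 0 + (-9) = -9, y = -10 + (2) = -8 — a discrepancy with the transcript.
The earliest wrong entry is at step 4: it should read y = -8.

step 4, y = -8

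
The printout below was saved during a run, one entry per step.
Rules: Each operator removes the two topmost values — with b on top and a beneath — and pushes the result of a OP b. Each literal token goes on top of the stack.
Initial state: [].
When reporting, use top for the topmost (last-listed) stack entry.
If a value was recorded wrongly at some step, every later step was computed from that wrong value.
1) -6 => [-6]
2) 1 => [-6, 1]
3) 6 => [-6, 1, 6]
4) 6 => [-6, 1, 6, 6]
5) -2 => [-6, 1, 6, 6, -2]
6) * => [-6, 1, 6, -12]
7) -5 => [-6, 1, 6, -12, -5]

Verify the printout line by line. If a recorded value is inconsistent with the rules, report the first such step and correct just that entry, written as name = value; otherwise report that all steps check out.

step 1: push -6: top = -6 -> same as recorded
step 2: push 1: top = 1 -> in agreement
step 3: push 6: top = 6 -> no discrepancy
step 4: push 6: top = 6 -> agrees with the printout
step 5: push -2: top = -2 -> no discrepancy
step 6: 6 * -2 = -12 -> consistent with the printout
step 7: push -5: top = -5 -> same as recorded
All steps check out; nothing to correct.

no error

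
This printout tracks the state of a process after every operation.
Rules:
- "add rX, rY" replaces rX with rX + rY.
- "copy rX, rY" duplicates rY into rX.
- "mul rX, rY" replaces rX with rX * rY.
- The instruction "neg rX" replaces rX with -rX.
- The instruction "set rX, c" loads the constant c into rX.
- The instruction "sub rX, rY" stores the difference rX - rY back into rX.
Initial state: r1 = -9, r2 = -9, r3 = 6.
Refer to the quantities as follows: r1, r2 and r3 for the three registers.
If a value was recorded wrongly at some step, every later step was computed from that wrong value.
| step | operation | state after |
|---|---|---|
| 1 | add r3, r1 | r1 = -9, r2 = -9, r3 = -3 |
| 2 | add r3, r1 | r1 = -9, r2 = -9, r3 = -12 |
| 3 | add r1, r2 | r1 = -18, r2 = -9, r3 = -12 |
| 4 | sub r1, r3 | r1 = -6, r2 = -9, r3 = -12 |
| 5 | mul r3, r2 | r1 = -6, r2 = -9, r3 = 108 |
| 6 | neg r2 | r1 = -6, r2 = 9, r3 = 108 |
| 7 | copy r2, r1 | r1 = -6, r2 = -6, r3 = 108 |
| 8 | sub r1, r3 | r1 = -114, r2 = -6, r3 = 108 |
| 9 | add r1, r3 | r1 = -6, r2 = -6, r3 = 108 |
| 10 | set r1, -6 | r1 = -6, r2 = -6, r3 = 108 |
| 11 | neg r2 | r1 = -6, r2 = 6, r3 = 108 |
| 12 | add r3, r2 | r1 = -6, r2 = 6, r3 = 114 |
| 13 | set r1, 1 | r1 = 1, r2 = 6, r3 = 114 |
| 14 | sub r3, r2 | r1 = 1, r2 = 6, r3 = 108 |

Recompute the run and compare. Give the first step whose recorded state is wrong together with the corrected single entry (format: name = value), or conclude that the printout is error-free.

Step 1: r3 = 6 + -9 = -3 — verified.
Step 2: r3 = -3 + -9 = -12 — consistent with the printout.
Step 3: r1 = -9 + -9 = -18 — same as recorded.
Step 4: r1 = -18 - -12 = -6 — matches.
Step 5: r3 = -12 * -9 = 108 — agrees with the printout.
Step 6: r2 = -(-9) = 9 — consistent with the printout.
Step 7: r2 = -6 — checks out.
Step 8: r1 = -6 - 108 = -114 — matches.
Step 9: r1 = -114 + 108 = -6 — in agreement.
Step 10: r1 = -6 — confirmed correct.
Step 11: r2 = -(-6) = 6 — consistent with the printout.
Step 12: r3 = 108 + 6 = 114 — checks out.
Step 13: r1 = 1 — checks out.
Step 14: r3 = 114 - 6 = 108 — matches.
All steps check out; nothing to correct.

no error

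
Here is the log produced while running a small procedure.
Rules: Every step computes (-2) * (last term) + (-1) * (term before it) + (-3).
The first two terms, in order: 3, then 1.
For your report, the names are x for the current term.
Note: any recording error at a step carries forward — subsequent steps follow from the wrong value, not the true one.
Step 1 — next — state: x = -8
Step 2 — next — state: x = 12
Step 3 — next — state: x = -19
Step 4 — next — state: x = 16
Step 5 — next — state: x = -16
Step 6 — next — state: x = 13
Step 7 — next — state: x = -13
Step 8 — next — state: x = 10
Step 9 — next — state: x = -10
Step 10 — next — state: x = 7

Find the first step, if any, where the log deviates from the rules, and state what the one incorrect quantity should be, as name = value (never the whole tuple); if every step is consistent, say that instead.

step 4, x = 23

Recomputing the run from the initial state:
step 1: x = -8
step 2: x = 12
step 3: x = -19
step 4: x = 23
step 5: x = -30
step 6: x = 34
step 7: x = -41
step 8: x = 45
step 9: x = -52
step 10: x = 56
The first disagreement with the log is at step 4, where the value should be x = 23.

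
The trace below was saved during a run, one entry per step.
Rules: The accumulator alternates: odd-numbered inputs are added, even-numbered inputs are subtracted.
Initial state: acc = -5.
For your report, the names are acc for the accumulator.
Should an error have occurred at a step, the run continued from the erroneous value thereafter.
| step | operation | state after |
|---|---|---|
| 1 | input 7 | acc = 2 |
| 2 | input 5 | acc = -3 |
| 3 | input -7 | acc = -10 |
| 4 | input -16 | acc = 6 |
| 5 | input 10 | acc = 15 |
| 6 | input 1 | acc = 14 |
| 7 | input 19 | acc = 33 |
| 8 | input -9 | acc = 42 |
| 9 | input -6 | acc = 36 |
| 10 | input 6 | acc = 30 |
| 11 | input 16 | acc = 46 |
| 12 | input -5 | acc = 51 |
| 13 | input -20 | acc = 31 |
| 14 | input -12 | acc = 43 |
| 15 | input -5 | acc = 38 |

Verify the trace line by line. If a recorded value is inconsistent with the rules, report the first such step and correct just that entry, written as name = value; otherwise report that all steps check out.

step 5, acc = 16

Recomputing the run from the initial state:
step 1: acc = 2
step 2: acc = -3
step 3: acc = -10
step 4: acc = 6
step 5: acc = 16
step 6: acc = 15
step 7: acc = 34
step 8: acc = 43
step 9: acc = 37
step 10: acc = 31
step 11: acc = 47
step 12: acc = 52
step 13: acc = 32
step 14: acc = 44
step 15: acc = 39
The first disagreement with the trace is at step 5, where the value should be acc = 16.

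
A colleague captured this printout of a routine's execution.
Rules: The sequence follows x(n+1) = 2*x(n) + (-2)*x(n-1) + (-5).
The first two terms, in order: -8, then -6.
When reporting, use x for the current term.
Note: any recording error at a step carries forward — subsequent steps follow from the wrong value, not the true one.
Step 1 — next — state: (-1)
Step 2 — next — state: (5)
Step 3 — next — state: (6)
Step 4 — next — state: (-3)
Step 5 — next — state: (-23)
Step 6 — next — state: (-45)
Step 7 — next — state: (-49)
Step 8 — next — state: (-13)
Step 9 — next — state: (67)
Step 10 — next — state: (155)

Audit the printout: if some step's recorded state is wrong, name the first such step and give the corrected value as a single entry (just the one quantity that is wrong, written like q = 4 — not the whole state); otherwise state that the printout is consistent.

Recomputing the run from the initial state:
step 1: x = -1
step 2: x = 5
step 3: x = 7
step 4: x = -1
step 5: x = -21
step 6: x = -45
step 7: x = -53
step 8: x = -21
step 9: x = 59
step 10: x = 155
The first disagreement with the printout is at step 3, where the value should be x = 7.

step 3, x = 7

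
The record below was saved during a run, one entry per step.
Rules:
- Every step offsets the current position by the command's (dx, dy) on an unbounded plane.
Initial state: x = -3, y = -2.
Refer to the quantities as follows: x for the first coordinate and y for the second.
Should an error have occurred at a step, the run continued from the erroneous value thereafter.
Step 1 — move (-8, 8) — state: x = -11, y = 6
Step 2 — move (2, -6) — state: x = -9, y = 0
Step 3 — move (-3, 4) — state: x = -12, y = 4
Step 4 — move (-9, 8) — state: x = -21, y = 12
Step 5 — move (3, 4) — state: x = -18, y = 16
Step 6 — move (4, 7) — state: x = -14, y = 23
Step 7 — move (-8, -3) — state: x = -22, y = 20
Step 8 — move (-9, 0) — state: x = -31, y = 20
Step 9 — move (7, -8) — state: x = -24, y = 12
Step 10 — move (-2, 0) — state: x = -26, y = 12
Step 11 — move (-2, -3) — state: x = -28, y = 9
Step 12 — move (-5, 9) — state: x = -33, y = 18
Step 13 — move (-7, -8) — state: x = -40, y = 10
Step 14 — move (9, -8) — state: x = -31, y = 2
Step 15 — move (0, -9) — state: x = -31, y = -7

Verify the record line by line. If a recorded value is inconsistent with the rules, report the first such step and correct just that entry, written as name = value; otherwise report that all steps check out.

Recomputing the run from the initial state:
step 1: x = -11, y = 6
step 2: x = -9, y = 0
step 3: x = -12, y = 4
step 4: x = -21, y = 12
step 5: x = -18, y = 16
step 6: x = -14, y = 23
step 7: x = -22, y = 20
step 8: x = -31, y = 20
step 9: x = -24, y = 12
step 10: x = -26, y = 12
step 11: x = -28, y = 9
step 12: x = -33, y = 18
step 13: x = -40, y = 10
step 14: x = -31, y = 2
step 15: x = -31, y = -7
This matches the record at every step.

no error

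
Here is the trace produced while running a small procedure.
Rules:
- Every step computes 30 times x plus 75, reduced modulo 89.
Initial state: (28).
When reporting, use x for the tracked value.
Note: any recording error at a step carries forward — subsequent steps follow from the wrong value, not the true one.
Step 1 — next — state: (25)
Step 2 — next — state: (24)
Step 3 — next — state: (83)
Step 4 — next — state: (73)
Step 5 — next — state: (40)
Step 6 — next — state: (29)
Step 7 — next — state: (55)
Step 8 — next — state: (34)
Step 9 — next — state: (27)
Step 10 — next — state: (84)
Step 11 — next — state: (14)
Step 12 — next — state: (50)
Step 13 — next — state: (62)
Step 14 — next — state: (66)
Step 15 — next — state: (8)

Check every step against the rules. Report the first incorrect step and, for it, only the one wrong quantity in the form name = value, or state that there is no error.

no error

Recomputing the run from the initial state:
step 1: x = 25
step 2: x = 24
step 3: x = 83
step 4: x = 73
step 5: x = 40
step 6: x = 29
step 7: x = 55
step 8: x = 34
step 9: x = 27
step 10: x = 84
step 11: x = 14
step 12: x = 50
step 13: x = 62
step 14: x = 66
step 15: x = 8
This matches the trace at every step.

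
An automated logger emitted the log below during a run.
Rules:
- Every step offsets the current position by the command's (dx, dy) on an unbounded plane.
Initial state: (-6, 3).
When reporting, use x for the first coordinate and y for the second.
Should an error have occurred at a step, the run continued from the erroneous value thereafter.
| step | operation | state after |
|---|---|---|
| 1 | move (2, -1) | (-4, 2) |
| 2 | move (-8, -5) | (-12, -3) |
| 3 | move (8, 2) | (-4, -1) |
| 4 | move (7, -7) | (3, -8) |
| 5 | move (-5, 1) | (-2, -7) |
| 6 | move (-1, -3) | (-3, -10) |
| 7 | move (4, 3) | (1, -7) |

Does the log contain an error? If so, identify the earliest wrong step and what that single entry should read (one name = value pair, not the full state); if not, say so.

no error

step 1: x = -6 + (2) = -4, y = 3 + (-1) = 2 -> confirmed correct
step 2: x = -4 + (-8) = -12, y = 2 + (-5) = -3 -> same as recorded
step 3: x = -12 + (8) = -4, y = -3 + (2) = -1 -> checks out
step 4: x = -4 + (7) = 3, y = -1 + (-7) = -8 -> same as recorded
step 5: x = 3 + (-5) = -2, y = -8 + (1) = -7 -> checks out
step 6: x = -2 + (-1) = -3, y = -7 + (-3) = -10 -> consistent with the log
step 7: x = -3 + (4) = 1, y = -10 + (3) = -7 -> no discrepancy
The recomputation confirms every line.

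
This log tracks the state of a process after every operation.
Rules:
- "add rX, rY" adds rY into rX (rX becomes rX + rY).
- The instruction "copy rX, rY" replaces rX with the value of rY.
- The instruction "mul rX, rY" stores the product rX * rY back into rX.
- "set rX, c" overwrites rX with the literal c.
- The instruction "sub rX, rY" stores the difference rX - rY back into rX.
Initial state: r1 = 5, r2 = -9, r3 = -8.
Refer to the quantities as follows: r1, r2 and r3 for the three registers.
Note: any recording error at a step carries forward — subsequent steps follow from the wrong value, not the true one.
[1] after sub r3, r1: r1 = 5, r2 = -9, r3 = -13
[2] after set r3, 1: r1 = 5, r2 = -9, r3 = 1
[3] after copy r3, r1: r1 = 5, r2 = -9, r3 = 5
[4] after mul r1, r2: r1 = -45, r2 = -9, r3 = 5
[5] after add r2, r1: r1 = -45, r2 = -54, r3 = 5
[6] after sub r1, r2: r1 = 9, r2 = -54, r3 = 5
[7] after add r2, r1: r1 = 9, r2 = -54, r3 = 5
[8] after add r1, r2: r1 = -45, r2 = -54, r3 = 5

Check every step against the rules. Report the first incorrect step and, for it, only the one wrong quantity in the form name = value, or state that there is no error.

step 7, r2 = -45

Recomputing the run from the initial state:
step 1: r1 = 5, r2 = -9, r3 = -13
step 2: r1 = 5, r2 = -9, r3 = 1
step 3: r1 = 5, r2 = -9, r3 = 5
step 4: r1 = -45, r2 = -9, r3 = 5
step 5: r1 = -45, r2 = -54, r3 = 5
step 6: r1 = 9, r2 = -54, r3 = 5
step 7: r1 = 9, r2 = -45, r3 = 5
step 8: r1 = -36, r2 = -45, r3 = 5
The first disagreement with the log is at step 7, where the value should be r2 = -45.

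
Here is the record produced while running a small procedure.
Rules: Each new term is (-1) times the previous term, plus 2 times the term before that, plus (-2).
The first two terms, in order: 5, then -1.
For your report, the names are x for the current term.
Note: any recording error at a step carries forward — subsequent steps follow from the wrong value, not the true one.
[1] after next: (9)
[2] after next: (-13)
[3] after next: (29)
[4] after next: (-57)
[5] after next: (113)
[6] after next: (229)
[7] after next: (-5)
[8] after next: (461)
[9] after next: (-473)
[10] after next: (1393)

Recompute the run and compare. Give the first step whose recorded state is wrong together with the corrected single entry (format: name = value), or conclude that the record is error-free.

step 1: x = -1*(-1) + (2)*(5) + (-2) = 9 -> matches
step 2: x = -1*(9) + (2)*(-1) + (-2) = -13 -> agrees with the record
step 3: x = -1*(-13) + (2)*(9) + (-2) = 29 -> no discrepancy
step 4: x = -1*(29) + (2)*(-13) + (-2) = -57 -> no discrepancy
step 5: x = -1*(-57) + (2)*(29) + (-2) = 113 -> matches
step 6: x = -1*(113) + (2)*(-57) + (-2) = -229 -> the entry is off here
So the first discrepancy is step 6, where the right value is x = -229.

step 6, x = -229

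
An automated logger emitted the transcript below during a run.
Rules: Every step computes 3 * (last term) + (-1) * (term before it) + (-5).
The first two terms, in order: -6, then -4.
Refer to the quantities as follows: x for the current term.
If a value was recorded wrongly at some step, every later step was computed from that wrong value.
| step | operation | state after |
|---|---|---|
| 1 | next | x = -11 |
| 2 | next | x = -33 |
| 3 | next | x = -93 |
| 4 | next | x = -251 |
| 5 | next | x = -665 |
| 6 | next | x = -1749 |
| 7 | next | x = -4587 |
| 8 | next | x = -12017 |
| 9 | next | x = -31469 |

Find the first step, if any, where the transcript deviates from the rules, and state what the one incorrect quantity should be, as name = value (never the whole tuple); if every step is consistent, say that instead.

Recomputing the run from the initial state:
step 1: x = -11
step 2: x = -34
step 3: x = -96
step 4: x = -259
step 5: x = -686
step 6: x = -1804
step 7: x = -4731
step 8: x = -12394
step 9: x = -32456
The first disagreement with the transcript is at step 2, where the value should be x = -34.

step 2, x = -34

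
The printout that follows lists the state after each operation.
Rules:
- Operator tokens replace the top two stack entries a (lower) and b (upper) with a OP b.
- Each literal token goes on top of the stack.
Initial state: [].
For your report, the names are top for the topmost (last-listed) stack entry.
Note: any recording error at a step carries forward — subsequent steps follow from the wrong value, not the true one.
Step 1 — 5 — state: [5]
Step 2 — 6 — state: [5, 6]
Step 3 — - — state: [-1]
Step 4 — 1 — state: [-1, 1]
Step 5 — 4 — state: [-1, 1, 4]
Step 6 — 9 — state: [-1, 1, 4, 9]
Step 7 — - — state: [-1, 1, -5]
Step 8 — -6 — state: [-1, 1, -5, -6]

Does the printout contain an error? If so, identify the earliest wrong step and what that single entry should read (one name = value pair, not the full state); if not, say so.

step 1: push 5: top = 5 -> in agreement
step 2: push 6: top = 6 -> in agreement
step 3: 5 - 6 = -1 -> matches
step 4: push 1: top = 1 -> exactly as logged
step 5: push 4: top = 4 -> consistent with the printout
step 6: push 9: top = 9 -> verified
step 7: 4 - 9 = -5 -> same as recorded
step 8: push -6: top = -6 -> confirmed correct
All entries verified; no error found.

no error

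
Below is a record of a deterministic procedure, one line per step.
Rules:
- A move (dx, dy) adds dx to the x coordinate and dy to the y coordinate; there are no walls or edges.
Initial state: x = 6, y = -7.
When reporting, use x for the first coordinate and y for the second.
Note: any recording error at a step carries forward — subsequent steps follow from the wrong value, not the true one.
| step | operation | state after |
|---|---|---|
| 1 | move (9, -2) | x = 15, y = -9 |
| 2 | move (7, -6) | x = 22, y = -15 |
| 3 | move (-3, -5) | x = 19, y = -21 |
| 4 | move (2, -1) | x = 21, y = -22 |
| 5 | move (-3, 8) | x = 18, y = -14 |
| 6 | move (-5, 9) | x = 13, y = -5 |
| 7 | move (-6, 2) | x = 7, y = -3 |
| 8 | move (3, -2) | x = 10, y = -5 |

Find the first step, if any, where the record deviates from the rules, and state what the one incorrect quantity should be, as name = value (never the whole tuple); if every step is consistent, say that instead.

step 3, y = -20

1. x = 6 + (9) = 15, y = -7 + (-2) = -9 (agrees with the record)
2. x = 15 + (7) = 22, y = -9 + (-6) = -15 (confirmed correct)
3. x = 22 + (-3) = 19, y = -15 + (-5) = -20 (a discrepancy with the record)
So the first discrepancy is step 3, where the right value is y = -20.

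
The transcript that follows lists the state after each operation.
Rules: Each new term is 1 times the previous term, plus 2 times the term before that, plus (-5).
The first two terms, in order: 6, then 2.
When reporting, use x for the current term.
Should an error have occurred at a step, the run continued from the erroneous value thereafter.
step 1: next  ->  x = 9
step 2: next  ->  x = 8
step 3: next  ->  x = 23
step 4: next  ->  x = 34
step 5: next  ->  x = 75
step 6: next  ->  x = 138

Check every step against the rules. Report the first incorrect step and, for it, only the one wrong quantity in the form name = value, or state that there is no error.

Recomputing the run from the initial state:
step 1: x = 9
step 2: x = 8
step 3: x = 21
step 4: x = 32
step 5: x = 69
step 6: x = 128
The first disagreement with the transcript is at step 3, where the value should be x = 21.

step 3, x = 21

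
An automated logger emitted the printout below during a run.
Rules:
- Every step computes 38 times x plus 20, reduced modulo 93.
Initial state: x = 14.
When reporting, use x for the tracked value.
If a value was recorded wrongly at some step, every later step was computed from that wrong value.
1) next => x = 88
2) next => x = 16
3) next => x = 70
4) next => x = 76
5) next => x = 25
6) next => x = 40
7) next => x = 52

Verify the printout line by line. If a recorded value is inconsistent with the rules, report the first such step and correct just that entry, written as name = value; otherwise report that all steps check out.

1. x = (38*14 + 20) mod 93 = 87 (the printout has a different value)
The audit stops at step 1: the recorded entry is wrong and should be x = 87.

step 1, x = 87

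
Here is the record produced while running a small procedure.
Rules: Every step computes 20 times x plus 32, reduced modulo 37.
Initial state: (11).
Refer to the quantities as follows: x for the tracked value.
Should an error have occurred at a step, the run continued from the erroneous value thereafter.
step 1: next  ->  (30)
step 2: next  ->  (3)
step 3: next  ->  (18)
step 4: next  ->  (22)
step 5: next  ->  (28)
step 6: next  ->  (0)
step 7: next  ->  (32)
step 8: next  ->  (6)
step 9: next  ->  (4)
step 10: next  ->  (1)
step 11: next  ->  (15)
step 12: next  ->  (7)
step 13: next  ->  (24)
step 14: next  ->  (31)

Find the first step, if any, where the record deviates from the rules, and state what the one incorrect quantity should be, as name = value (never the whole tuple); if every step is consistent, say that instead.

1. x = (20*11 + 32) mod 37 = 30 (agrees with the record)
2. x = (20*30 + 32) mod 37 = 3 (in agreement)
3. x = (20*3 + 32) mod 37 = 18 (consistent with the record)
4. x = (20*18 + 32) mod 37 = 22 (no discrepancy)
5. x = (20*22 + 32) mod 37 = 28 (same as recorded)
6. x = (20*28 + 32) mod 37 = 0 (confirmed correct)
7. x = (20*0 + 32) mod 37 = 32 (verified)
8. x = (20*32 + 32) mod 37 = 6 (no discrepancy)
9. x = (20*6 + 32) mod 37 = 4 (consistent with the record)
10. x = (20*4 + 32) mod 37 = 1 (in agreement)
11. x = (20*1 + 32) mod 37 = 15 (consistent with the record)
12. x = (20*15 + 32) mod 37 = 36 (the entry is off here)
First deviation found at step 12; the corrected entry is x = 36.

step 12, x = 36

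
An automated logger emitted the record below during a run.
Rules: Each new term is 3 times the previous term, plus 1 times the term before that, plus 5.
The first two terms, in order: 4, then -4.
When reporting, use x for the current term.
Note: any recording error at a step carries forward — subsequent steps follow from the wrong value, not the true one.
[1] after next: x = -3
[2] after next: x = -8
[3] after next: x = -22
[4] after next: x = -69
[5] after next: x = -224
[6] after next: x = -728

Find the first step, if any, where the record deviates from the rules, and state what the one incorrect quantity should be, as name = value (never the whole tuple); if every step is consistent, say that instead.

step 6, x = -736

Recomputing the run from the initial state:
step 1: x = -3
step 2: x = -8
step 3: x = -22
step 4: x = -69
step 5: x = -224
step 6: x = -736
The first disagreement with the record is at step 6, where the value should be x = -736.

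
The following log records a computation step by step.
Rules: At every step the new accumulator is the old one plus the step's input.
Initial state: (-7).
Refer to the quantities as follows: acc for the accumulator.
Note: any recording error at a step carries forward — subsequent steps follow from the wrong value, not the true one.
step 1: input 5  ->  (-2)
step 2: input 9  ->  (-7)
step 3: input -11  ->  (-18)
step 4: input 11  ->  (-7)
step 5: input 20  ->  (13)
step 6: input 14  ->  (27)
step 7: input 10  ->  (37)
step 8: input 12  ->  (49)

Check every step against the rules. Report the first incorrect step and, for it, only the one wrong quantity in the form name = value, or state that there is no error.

step 2, acc = 7

Step 1: acc = -7 + 5 = -2 — confirmed correct.
Step 2: acc = -2 + 9 = 7 — the log disagrees here.
The audit stops at step 2: the recorded entry is wrong and should be acc = 7.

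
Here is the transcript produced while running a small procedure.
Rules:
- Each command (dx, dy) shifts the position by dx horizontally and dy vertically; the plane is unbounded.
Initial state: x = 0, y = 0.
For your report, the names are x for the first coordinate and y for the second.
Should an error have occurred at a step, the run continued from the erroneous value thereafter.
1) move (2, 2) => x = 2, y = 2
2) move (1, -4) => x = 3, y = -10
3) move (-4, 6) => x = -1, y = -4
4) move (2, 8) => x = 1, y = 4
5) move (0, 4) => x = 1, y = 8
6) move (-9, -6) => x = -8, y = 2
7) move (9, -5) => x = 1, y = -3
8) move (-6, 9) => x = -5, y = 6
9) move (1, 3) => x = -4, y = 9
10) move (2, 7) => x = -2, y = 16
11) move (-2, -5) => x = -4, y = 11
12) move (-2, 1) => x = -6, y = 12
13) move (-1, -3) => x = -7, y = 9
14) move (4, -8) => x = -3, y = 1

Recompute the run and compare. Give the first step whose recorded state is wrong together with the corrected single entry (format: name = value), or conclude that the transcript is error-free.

step 1: x = 0 + (2) = 2, y = 0 + (2) = 2 -> confirmed correct
step 2: x = 2 + (1) = 3, y = 2 + (-4) = -2 -> the transcript has a different value
First deviation found at step 2; the corrected entry is y = -2.

step 2, y = -2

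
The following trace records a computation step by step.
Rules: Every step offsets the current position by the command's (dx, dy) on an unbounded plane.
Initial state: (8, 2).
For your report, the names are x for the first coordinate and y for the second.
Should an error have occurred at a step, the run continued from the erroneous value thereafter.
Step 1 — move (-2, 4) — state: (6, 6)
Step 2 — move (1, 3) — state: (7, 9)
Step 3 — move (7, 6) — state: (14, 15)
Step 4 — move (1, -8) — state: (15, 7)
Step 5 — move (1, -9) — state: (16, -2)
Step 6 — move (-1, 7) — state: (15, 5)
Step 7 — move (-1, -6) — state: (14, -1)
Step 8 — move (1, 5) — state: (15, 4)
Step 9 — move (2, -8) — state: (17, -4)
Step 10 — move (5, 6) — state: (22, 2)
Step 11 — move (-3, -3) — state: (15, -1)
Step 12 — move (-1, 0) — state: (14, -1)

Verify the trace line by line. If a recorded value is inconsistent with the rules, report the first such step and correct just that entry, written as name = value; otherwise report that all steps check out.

step 11, x = 19

Recomputing the run from the initial state:
step 1: x = 6, y = 6
step 2: x = 7, y = 9
step 3: x = 14, y = 15
step 4: x = 15, y = 7
step 5: x = 16, y = -2
step 6: x = 15, y = 5
step 7: x = 14, y = -1
step 8: x = 15, y = 4
step 9: x = 17, y = -4
step 10: x = 22, y = 2
step 11: x = 19, y = -1
step 12: x = 18, y = -1
The first disagreement with the trace is at step 11, where the value should be x = 19.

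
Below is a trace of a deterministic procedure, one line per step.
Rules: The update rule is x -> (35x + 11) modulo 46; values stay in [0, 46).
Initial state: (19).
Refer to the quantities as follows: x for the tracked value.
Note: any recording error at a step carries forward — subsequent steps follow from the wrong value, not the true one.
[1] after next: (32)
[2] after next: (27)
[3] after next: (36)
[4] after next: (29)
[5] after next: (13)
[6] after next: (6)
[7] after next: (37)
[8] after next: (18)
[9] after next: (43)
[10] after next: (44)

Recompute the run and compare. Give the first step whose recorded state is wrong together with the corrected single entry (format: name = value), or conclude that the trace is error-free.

1. x = (35*19 + 11) mod 46 = 32 (verified)
2. x = (35*32 + 11) mod 46 = 27 (confirmed correct)
3. x = (35*27 + 11) mod 46 = 36 (in agreement)
4. x = (35*36 + 11) mod 46 = 29 (matches)
5. x = (35*29 + 11) mod 46 = 14 (the trace has a different value)
The earliest wrong entry is at step 5: it should read x = 14.

step 5, x = 14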